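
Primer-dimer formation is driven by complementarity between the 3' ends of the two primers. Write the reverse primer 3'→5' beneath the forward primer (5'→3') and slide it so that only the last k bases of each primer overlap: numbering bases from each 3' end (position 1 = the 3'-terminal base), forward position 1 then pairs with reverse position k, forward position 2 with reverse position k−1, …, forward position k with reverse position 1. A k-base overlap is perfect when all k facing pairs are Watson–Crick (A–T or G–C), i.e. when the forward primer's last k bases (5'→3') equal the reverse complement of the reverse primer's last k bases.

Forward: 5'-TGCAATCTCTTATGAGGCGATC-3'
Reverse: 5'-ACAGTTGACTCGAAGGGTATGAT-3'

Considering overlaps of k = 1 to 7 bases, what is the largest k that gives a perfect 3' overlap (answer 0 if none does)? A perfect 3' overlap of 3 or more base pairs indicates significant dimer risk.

Longest perfect overlap: 3 complementary base pairs; significant dimer risk (threshold 3).

Last 7 bases (5'→3') — forward …GGCGATC, reverse …GTATGAT.
Reverse complement of the reverse primer's last 7 bases: ATCATAC; its first k bases are the reverse complement of the reverse primer's last k bases, so a perfect k-base overlap needs the forward primer's last k bases to equal them.
Comparing (forward last k vs required): k=1: C vs A ✗; k=2: TC vs AT ✗; k=3: ATC vs ATC ✓; k=4: GATC vs ATCA ✗; k=5: CGATC vs ATCAT ✗; k=6: GCGATC vs ATCATA ✗; k=7: GGCGATC vs ATCATAC ✗.
Only k = 3 is perfect, so the longest perfect 3' overlap is 3.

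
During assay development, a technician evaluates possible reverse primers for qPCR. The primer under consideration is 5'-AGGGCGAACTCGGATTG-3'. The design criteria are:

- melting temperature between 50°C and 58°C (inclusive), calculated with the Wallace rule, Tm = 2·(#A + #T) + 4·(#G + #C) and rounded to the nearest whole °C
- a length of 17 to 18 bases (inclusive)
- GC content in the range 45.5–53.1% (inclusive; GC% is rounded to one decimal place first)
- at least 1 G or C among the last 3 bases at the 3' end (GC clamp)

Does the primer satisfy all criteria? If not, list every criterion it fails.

Fails: GC content.

Base counts: A=4, T=3, G=7, C=3 (length 17).
Tm: Tm = 2·7 + 4·10 = 54°C ✓
length: length 17 ✓
GC content: GC 10/17 = 58.8%, outside 45.5–53.1% ✗
GC clamp: 3' end TTG has 1 G/C ✓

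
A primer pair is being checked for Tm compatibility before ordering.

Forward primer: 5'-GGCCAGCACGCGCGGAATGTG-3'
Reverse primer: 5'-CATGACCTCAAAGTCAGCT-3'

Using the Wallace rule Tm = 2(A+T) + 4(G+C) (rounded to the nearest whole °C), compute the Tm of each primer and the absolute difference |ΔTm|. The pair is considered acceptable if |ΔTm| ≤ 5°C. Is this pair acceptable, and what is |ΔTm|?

|ΔTm| = 16°C; the pair is not acceptable.

Forward: A=4 T=2 G=9 C=6 → Tm = 2·6 + 4·15 = 72°C.
Reverse: A=6 T=4 G=3 C=6 → Tm = 2·10 + 4·9 = 56°C.
|ΔTm| = |72 − 56| = 16°C, > 5°C.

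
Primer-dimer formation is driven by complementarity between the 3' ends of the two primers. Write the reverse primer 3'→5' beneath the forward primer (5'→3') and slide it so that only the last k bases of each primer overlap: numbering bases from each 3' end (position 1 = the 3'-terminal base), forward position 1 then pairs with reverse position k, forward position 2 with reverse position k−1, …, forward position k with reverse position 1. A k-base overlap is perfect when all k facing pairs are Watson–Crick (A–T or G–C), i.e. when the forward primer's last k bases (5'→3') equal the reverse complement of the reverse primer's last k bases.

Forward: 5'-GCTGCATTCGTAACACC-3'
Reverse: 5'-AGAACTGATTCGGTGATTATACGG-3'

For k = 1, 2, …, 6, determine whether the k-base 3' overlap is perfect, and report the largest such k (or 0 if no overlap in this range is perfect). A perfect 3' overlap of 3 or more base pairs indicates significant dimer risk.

Longest perfect overlap: 2 complementary base pairs; below the dimer-risk threshold (threshold 3).

Last 6 bases (5'→3') — forward …AACACC, reverse …ATACGG.
Reverse complement of the reverse primer's last 6 bases: CCGTAT; its first k bases are the reverse complement of the reverse primer's last k bases, so a perfect k-base overlap needs the forward primer's last k bases to equal them.
Comparing (forward last k vs required): k=1: C vs C ✓; k=2: CC vs CC ✓; k=3: ACC vs CCG ✗; k=4: CACC vs CCGT ✗; k=5: ACACC vs CCGTA ✗; k=6: AACACC vs CCGTAT ✗.
Perfect overlaps at k = 1, 2; the largest is 2.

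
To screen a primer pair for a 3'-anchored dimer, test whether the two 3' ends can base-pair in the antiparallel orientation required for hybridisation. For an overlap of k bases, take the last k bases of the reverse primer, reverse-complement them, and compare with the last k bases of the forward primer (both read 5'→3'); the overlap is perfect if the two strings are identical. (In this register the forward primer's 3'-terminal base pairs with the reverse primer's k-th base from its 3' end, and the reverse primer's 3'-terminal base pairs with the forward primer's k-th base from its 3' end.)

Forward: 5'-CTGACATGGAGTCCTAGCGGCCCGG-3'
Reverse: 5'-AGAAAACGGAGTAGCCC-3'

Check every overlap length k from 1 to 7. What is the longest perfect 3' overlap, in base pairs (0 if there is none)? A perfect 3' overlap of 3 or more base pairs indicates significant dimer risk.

Last 7 bases (5'→3') — forward …GGCCCGG, reverse …GTAGCCC.
Reverse complement of the reverse primer's last 7 bases: GGGCTAC; its first k bases are the reverse complement of the reverse primer's last k bases, so a perfect k-base overlap needs the forward primer's last k bases to equal them.
Comparing (forward last k vs required): k=1: G vs G ✓; k=2: GG vs GG ✓; k=3: CGG vs GGG ✗; k=4: CCGG vs GGGC ✗; k=5: CCCGG vs GGGCT ✗; k=6: GCCCGG vs GGGCTA ✗; k=7: GGCCCGG vs GGGCTAC ✗.
Perfect overlaps at k = 1, 2; the largest is 2.

Longest perfect overlap: 2 complementary base pairs; below the dimer-risk threshold (threshold 3).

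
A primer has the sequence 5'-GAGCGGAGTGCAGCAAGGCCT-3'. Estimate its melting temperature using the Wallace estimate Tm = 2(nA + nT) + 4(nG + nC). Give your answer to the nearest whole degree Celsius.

70°C

Base counts: A=5, T=2, G=9, C=5 (length 21).
Tm = 2·(5+2) + 4·(9+5) = 2·7 + 4·14 = 14 + 56 = 70°C.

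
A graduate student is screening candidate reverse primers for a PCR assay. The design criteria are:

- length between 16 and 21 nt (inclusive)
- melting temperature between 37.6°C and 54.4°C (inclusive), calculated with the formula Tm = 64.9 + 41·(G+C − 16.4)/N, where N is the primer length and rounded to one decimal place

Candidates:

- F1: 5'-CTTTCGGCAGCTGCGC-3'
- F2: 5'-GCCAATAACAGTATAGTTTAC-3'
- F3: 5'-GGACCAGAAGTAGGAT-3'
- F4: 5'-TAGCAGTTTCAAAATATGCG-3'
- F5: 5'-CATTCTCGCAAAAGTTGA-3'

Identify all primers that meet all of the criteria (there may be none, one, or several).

F1 (16 nt, A=1 T=4 G=5 C=6): length 16 ✓; Tm = 64.9 + 41·(11 − 16.4)/16 = 51.1°C ✓ — passes.
F2 (21 nt, A=8 T=6 G=3 C=4): length 21 ✓; Tm = 64.9 + 41·(7 − 16.4)/21 = 46.5°C ✓ — passes.
F3 (16 nt, A=6 T=2 G=6 C=2): length 16 ✓; Tm = 64.9 + 41·(8 − 16.4)/16 = 43.4°C ✓ — passes.
F4 (20 nt, A=7 T=6 G=4 C=3): length 20 ✓; Tm = 64.9 + 41·(7 − 16.4)/20 = 45.6°C ✓ — passes.
F5 (18 nt, A=6 T=5 G=3 C=4): length 18 ✓; Tm = 64.9 + 41·(7 − 16.4)/18 = 43.5°C ✓ — passes.

F1, F2, F3, F4 and F5.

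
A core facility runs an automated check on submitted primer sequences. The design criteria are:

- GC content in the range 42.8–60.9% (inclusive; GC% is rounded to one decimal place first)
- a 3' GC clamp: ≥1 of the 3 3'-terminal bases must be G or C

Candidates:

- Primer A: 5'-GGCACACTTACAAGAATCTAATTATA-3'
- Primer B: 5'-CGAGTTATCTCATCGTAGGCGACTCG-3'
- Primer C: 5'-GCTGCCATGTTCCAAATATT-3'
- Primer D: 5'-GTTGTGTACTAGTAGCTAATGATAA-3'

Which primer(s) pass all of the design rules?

Primer A (26 nt, A=11 T=7 G=3 C=5): GC 8/26 = 30.8%, outside 42.8–60.9% ✗; 3' end ATA has 0 G/C, need ≥1 ✗ — fails.
Primer B (26 nt, A=5 T=7 G=7 C=7): GC 14/26 = 53.8% ✓; 3' end TCG has 2 G/C ✓ — passes.
Primer C (20 nt, A=5 T=7 G=3 C=5): GC 8/20 = 40.0%, outside 42.8–60.9% ✗; 3' end ATT has 0 G/C, need ≥1 ✗ — fails.
Primer D (25 nt, A=8 T=9 G=6 C=2): GC 8/25 = 32.0%, outside 42.8–60.9% ✗; 3' end TAA has 0 G/C, need ≥1 ✗ — fails.

Primer B only.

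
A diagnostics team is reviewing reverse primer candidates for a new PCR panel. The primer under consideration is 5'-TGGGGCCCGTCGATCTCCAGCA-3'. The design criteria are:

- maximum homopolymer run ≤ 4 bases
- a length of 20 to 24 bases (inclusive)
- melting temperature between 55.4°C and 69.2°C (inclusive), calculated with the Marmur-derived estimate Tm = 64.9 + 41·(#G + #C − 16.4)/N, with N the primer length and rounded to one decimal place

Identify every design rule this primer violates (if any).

Meets all criteria.

Base counts: A=3, T=4, G=7, C=8 (length 22).
homopolymer run: longest run = 4 ✓
length: length 22 ✓
Tm: Tm = 64.9 + 41·(15 − 16.4)/22 = 62.3°C ✓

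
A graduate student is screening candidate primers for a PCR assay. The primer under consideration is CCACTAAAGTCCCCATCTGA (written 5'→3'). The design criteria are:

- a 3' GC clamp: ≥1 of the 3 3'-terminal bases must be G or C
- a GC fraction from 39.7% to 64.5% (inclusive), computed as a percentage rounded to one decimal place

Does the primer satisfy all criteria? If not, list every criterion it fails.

Base counts: A=6, T=4, G=2, C=8 (length 20).
GC clamp: 3' end TGA has 1 G/C ✓
GC content: GC 10/20 = 50.0% ✓

Meets all criteria.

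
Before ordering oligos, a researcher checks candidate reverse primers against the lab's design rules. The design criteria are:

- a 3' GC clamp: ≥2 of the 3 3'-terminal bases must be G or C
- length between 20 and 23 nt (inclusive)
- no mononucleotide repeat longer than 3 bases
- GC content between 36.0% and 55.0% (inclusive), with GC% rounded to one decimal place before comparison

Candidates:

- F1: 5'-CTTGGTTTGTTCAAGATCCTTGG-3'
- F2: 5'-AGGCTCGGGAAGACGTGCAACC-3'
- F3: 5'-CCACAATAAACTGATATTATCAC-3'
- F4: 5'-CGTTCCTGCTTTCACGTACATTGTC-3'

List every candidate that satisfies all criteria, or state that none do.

F1 (23 nt, A=3 T=10 G=6 C=4): 3' end TGG has 2 G/C ✓; length 23 ✓; longest run = 3 ✓; GC 10/23 = 43.5% ✓ — passes.
F2 (22 nt, A=6 T=2 G=8 C=6): 3' end ACC has 2 G/C ✓; length 22 ✓; longest run = 3 ✓; GC 14/22 = 63.6%, outside 36.0–55.0% ✗ — fails.
F3 (23 nt, A=10 T=6 G=1 C=6): 3' end CAC has 2 G/C ✓; length 23 ✓; longest run = 3 ✓; GC 7/23 = 30.4%, outside 36.0–55.0% ✗ — fails.
F4 (25 nt, A=3 T=10 G=4 C=8): 3' end GTC has 2 G/C ✓; length 25, outside 20–23 ✗; longest run = 3 ✓; GC 12/25 = 48.0% ✓ — fails.

F1 only.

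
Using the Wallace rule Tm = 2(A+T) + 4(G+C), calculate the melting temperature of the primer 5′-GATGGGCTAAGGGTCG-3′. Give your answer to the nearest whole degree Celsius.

52°C

Base counts: A=3, T=3, G=8, C=2 (length 16).
Tm = 2·(3+3) + 4·(8+2) = 2·6 + 4·10 = 12 + 40 = 52°C.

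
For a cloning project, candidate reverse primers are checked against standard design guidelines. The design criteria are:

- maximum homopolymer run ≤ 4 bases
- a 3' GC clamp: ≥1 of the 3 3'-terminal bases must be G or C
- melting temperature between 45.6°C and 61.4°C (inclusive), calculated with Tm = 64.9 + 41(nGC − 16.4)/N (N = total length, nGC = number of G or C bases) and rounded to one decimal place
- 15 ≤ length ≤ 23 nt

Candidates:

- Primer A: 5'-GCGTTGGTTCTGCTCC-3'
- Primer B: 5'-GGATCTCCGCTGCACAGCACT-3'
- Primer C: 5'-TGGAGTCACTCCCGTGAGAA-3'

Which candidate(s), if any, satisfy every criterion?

Primer A (16 nt, A=0 T=6 G=5 C=5): longest run = 2 ✓; 3' end TCC has 2 G/C ✓; Tm = 64.9 + 41·(10 − 16.4)/16 = 48.5°C ✓; length 16 ✓ — passes.
Primer B (21 nt, A=4 T=4 G=5 C=8): longest run = 2 ✓; 3' end ACT has 1 G/C ✓; Tm = 64.9 + 41·(13 − 16.4)/21 = 58.3°C ✓; length 21 ✓ — passes.
Primer C (20 nt, A=5 T=4 G=6 C=5): longest run = 3 ✓; 3' end GAA has 1 G/C ✓; Tm = 64.9 + 41·(11 − 16.4)/20 = 53.8°C ✓; length 20 ✓ — passes.

Primer A, Primer B and Primer C.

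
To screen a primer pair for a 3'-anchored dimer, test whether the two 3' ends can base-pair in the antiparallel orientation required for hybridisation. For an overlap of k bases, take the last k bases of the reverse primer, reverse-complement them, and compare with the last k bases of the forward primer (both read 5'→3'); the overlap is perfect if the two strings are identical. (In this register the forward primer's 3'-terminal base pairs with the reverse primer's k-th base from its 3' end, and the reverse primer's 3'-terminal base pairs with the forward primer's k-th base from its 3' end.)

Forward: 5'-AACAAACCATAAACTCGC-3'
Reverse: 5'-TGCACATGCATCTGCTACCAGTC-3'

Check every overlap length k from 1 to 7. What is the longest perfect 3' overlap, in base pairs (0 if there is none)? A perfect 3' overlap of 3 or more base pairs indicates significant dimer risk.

Longest perfect overlap: 0 complementary base pairs; below the dimer-risk threshold (threshold 3).

Last 7 bases (5'→3') — forward …AACTCGC, reverse …ACCAGTC.
Reverse complement of the reverse primer's last 7 bases: GACTGGT; its first k bases are the reverse complement of the reverse primer's last k bases, so a perfect k-base overlap needs the forward primer's last k bases to equal them.
Comparing (forward last k vs required): k=1: C vs G ✗; k=2: GC vs GA ✗; k=3: CGC vs GAC ✗; k=4: TCGC vs GACT ✗; k=5: CTCGC vs GACTG ✗; k=6: ACTCGC vs GACTGG ✗; k=7: AACTCGC vs GACTGGT ✗.
No overlap length from 1 to 7 is perfect, so the longest perfect 3' overlap is 0.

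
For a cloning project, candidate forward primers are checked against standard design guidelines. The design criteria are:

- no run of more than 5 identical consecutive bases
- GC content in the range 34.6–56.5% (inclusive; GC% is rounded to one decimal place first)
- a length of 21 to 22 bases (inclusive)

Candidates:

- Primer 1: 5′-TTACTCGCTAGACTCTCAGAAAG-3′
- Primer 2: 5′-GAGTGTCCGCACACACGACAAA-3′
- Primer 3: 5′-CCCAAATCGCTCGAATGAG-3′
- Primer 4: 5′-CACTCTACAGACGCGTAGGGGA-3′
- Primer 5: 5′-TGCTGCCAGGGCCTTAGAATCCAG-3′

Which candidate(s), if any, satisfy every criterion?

Primer 2 only.

Primer 1 (23 nt, A=7 T=6 G=4 C=6): longest run = 3 ✓; GC 10/23 = 43.5% ✓; length 23, outside 21–22 ✗ — fails.
Primer 2 (22 nt, A=8 T=2 G=5 C=7): longest run = 3 ✓; GC 12/22 = 54.5% ✓; length 22 ✓ — passes.
Primer 3 (19 nt, A=6 T=3 G=4 C=6): longest run = 3 ✓; GC 10/19 = 52.6% ✓; length 19, outside 21–22 ✗ — fails.
Primer 4 (22 nt, A=6 T=3 G=7 C=6): longest run = 4 ✓; GC 13/22 = 59.1%, outside 34.6–56.5% ✗; length 22 ✓ — fails.
Primer 5 (24 nt, A=5 T=5 G=7 C=7): longest run = 3 ✓; GC 14/24 = 58.3%, outside 34.6–56.5% ✗; length 24, outside 21–22 ✗ — fails.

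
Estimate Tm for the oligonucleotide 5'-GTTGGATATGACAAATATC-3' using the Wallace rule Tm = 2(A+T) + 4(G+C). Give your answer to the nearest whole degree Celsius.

Base counts: A=7, T=6, G=4, C=2 (length 19).
Tm = 2·(7+6) + 4·(4+2) = 2·13 + 4·6 = 26 + 24 = 50°C.

50°C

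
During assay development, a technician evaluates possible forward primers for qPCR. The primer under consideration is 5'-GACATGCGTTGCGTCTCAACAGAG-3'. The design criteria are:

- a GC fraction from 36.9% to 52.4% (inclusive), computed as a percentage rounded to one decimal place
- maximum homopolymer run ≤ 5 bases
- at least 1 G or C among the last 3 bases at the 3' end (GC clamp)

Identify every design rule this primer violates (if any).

Fails: GC content.

Base counts: A=6, T=5, G=7, C=6 (length 24).
GC content: GC 13/24 = 54.2%, outside 36.9–52.4% ✗
homopolymer run: longest run = 2 ✓
GC clamp: 3' end GAG has 2 G/C ✓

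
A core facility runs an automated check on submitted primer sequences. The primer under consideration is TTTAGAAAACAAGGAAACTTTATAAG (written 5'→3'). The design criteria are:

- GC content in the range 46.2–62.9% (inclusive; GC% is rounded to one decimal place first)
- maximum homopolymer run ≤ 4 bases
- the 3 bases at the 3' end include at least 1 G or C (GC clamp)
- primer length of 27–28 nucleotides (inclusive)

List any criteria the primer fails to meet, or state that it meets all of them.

Base counts: A=13, T=7, G=4, C=2 (length 26).
GC content: GC 6/26 = 23.1%, outside 46.2–62.9% ✗
homopolymer run: longest run = 4 ✓
GC clamp: 3' end AAG has 1 G/C ✓
length: length 26, outside 27–28 ✗

Fails: GC content, length.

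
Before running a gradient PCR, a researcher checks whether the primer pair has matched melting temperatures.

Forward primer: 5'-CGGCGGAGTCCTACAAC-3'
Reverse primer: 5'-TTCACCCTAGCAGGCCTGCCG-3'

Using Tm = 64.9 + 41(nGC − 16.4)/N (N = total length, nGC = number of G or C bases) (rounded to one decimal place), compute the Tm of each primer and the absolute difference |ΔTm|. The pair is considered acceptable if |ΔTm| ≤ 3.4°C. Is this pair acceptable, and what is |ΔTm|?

Forward: G+C = 11, N = 17 → Tm = 64.9 + 41·(11 − 16.4)/17 = 51.9°C.
Reverse: G+C = 14, N = 21 → Tm = 64.9 + 41·(14 − 16.4)/21 = 60.2°C.
|ΔTm| = |51.9 − 60.2| = 8.3°C, > 3.4°C.

|ΔTm| = 8.3°C; the pair is not acceptable.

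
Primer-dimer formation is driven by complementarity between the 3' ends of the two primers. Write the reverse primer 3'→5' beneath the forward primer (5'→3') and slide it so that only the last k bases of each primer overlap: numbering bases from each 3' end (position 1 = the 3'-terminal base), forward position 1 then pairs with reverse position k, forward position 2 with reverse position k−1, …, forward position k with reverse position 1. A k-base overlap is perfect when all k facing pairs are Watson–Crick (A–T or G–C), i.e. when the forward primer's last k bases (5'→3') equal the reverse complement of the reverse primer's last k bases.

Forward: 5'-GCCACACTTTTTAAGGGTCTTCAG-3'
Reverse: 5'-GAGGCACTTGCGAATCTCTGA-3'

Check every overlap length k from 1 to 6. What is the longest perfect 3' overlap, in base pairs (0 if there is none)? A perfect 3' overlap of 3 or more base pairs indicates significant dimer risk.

Longest perfect overlap: 4 complementary base pairs; significant dimer risk (threshold 3).

Last 6 bases (5'→3') — forward …CTTCAG, reverse …CTCTGA.
Reverse complement of the reverse primer's last 6 bases: TCAGAG; its first k bases are the reverse complement of the reverse primer's last k bases, so a perfect k-base overlap needs the forward primer's last k bases to equal them.
Comparing (forward last k vs required): k=1: G vs T ✗; k=2: AG vs TC ✗; k=3: CAG vs TCA ✗; k=4: TCAG vs TCAG ✓; k=5: TTCAG vs TCAGA ✗; k=6: CTTCAG vs TCAGAG ✗.
Only k = 4 is perfect, so the longest perfect 3' overlap is 4.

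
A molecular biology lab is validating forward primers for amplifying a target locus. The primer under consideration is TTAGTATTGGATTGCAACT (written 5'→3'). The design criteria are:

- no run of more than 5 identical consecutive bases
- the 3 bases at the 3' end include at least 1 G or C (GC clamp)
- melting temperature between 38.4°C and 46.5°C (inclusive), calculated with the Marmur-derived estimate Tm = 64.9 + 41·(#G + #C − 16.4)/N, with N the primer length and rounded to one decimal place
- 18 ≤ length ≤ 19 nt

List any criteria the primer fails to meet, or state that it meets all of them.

Base counts: A=5, T=8, G=4, C=2 (length 19).
homopolymer run: longest run = 2 ✓
GC clamp: 3' end ACT has 1 G/C ✓
Tm: Tm = 64.9 + 41·(6 − 16.4)/19 = 42.5°C ✓
length: length 19 ✓

Meets all criteria.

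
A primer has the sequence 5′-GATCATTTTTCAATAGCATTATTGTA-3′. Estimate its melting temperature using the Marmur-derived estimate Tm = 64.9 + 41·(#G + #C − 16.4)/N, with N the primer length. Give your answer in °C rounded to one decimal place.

48.5°C

Base counts: A=8, T=12, G=3, C=3; G+C = 6, N = 26.
Tm = 64.9 + 41·(6 − 16.4)/26 = 64.9 + -426.40/26 = 48.5°C.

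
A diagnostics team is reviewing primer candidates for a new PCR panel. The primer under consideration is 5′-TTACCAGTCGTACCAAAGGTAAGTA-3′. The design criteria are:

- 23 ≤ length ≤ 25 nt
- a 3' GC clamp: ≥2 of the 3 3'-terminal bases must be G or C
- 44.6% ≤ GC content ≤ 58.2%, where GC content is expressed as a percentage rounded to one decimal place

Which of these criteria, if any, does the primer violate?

Base counts: A=9, T=6, G=5, C=5 (length 25).
length: length 25 ✓
GC clamp: 3' end GTA has 1 G/C, need ≥2 ✗
GC content: GC 10/25 = 40.0%, outside 44.6–58.2% ✗

Fails: GC clamp, GC content.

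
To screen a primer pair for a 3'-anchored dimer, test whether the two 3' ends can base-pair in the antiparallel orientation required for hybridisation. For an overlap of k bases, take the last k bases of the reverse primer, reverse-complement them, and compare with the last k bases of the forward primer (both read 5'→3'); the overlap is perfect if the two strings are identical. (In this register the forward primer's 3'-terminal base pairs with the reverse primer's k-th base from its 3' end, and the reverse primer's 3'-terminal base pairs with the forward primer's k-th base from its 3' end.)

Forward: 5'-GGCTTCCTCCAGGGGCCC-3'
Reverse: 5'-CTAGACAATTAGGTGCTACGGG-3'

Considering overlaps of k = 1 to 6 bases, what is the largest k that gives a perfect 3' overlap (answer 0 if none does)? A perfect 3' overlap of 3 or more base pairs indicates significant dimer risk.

Last 6 bases (5'→3') — forward …GGGCCC, reverse …TACGGG.
Reverse complement of the reverse primer's last 6 bases: CCCGTA; its first k bases are the reverse complement of the reverse primer's last k bases, so a perfect k-base overlap needs the forward primer's last k bases to equal them.
Comparing (forward last k vs required): k=1: C vs C ✓; k=2: CC vs CC ✓; k=3: CCC vs CCC ✓; k=4: GCCC vs CCCG ✗; k=5: GGCCC vs CCCGT ✗; k=6: GGGCCC vs CCCGTA ✗.
Perfect overlaps at k = 1, 2, 3; the largest is 3.

Longest perfect overlap: 3 complementary base pairs; significant dimer risk (threshold 3).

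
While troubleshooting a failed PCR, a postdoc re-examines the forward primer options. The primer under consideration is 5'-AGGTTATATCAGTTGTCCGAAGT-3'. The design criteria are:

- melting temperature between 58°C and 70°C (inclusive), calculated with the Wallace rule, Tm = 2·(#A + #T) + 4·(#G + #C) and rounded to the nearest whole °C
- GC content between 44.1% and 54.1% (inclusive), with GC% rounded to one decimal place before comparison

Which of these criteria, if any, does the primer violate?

Base counts: A=6, T=8, G=6, C=3 (length 23).
Tm: Tm = 2·14 + 4·9 = 64°C ✓
GC content: GC 9/23 = 39.1%, outside 44.1–54.1% ✗

Fails: GC content.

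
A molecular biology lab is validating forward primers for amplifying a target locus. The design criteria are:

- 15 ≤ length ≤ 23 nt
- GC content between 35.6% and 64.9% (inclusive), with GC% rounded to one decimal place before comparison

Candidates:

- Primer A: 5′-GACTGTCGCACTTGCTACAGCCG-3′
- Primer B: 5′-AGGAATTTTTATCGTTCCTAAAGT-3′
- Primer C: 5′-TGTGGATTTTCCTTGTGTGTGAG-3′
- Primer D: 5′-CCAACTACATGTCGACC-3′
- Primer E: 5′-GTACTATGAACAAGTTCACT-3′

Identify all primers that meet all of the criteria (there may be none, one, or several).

Primer A, Primer C and Primer D.

Primer A (23 nt, A=4 T=5 G=6 C=8): length 23 ✓; GC 14/23 = 60.9% ✓ — passes.
Primer B (24 nt, A=7 T=10 G=4 C=3): length 24, outside 15–23 ✗; GC 7/24 = 29.2%, outside 35.6–64.9% ✗ — fails.
Primer C (23 nt, A=2 T=11 G=8 C=2): length 23 ✓; GC 10/23 = 43.5% ✓ — passes.
Primer D (17 nt, A=5 T=3 G=2 C=7): length 17 ✓; GC 9/17 = 52.9% ✓ — passes.
Primer E (20 nt, A=7 T=6 G=3 C=4): length 20 ✓; GC 7/20 = 35.0%, outside 35.6–64.9% ✗ — fails.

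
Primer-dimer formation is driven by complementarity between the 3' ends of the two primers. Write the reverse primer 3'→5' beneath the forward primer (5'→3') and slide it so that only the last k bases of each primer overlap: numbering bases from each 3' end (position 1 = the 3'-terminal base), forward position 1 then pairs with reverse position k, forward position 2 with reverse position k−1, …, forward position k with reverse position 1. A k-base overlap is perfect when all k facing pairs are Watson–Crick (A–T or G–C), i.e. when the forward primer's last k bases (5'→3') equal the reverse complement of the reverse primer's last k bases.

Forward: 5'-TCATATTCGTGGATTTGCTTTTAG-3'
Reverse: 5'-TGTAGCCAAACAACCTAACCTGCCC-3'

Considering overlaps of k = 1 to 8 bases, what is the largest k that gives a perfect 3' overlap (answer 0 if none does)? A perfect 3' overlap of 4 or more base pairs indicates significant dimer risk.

Last 8 bases (5'→3') — forward …GCTTTTAG, reverse …ACCTGCCC.
Reverse complement of the reverse primer's last 8 bases: GGGCAGGT; its first k bases are the reverse complement of the reverse primer's last k bases, so a perfect k-base overlap needs the forward primer's last k bases to equal them.
Comparing (forward last k vs required): k=1: G vs G ✓; k=2: AG vs GG ✗; k=3: TAG vs GGG ✗; k=4: TTAG vs GGGC ✗; k=5: TTTAG vs GGGCA ✗; k=6: TTTTAG vs GGGCAG ✗; k=7: CTTTTAG vs GGGCAGG ✗; k=8: GCTTTTAG vs GGGCAGGT ✗.
Only k = 1 is perfect, so the longest perfect 3' overlap is 1.

Longest perfect overlap: 1 complementary base pair; below the dimer-risk threshold (threshold 4).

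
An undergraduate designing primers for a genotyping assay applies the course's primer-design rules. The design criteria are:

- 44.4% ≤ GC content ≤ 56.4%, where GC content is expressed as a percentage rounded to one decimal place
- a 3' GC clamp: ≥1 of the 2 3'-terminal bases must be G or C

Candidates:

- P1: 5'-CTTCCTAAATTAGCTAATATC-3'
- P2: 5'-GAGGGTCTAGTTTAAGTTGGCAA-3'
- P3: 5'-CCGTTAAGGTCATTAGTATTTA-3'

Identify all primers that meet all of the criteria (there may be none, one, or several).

None of the candidates satisfy all criteria.

P1 (21 nt, A=7 T=8 G=1 C=5): GC 6/21 = 28.6%, outside 44.4–56.4% ✗; 3' end TC has 1 G/C ✓ — fails.
P2 (23 nt, A=6 T=7 G=8 C=2): GC 10/23 = 43.5%, outside 44.4–56.4% ✗; 3' end AA has 0 G/C, need ≥1 ✗ — fails.
P3 (22 nt, A=6 T=9 G=4 C=3): GC 7/22 = 31.8%, outside 44.4–56.4% ✗; 3' end TA has 0 G/C, need ≥1 ✗ — fails.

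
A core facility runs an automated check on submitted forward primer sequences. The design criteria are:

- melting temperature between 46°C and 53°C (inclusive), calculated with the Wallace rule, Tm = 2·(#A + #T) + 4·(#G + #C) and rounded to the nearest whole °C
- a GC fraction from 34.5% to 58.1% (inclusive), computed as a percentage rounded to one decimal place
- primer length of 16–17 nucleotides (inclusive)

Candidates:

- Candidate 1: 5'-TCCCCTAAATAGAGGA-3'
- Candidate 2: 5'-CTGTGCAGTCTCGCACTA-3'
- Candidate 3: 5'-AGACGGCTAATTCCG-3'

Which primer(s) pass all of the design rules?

Candidate 1 (16 nt, A=6 T=3 G=3 C=4): Tm = 2·9 + 4·7 = 46°C ✓; GC 7/16 = 43.8% ✓; length 16 ✓ — passes.
Candidate 2 (18 nt, A=3 T=5 G=4 C=6): Tm = 2·8 + 4·10 = 56°C, outside 46–53°C ✗; GC 10/18 = 55.6% ✓; length 18, outside 16–17 ✗ — fails.
Candidate 3 (15 nt, A=4 T=3 G=4 C=4): Tm = 2·7 + 4·8 = 46°C ✓; GC 8/15 = 53.3% ✓; length 15, outside 16–17 ✗ — fails.

Candidate 1 only.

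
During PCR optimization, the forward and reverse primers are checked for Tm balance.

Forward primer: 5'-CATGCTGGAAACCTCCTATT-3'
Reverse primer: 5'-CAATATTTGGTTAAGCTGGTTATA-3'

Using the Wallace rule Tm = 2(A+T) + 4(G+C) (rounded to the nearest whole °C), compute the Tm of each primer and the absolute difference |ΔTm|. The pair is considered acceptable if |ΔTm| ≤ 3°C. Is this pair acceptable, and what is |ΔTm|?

Forward: A=5 T=6 G=3 C=6 → Tm = 2·11 + 4·9 = 58°C.
Reverse: A=7 T=10 G=5 C=2 → Tm = 2·17 + 4·7 = 62°C.
|ΔTm| = |58 − 62| = 4°C, > 3°C.

|ΔTm| = 4°C; the pair is not acceptable.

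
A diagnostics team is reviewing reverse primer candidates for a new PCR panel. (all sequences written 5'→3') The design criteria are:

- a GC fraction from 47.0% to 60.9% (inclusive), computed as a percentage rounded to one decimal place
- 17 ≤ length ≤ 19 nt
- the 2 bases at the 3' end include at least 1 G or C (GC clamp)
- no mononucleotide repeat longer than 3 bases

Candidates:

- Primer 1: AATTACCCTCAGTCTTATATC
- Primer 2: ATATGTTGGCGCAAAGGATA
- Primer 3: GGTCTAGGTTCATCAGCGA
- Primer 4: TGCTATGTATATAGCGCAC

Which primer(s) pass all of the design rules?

Primer 3 only.

Primer 1 (21 nt, A=6 T=8 G=1 C=6): GC 7/21 = 33.3%, outside 47.0–60.9% ✗; length 21, outside 17–19 ✗; 3' end TC has 1 G/C ✓; longest run = 3 ✓ — fails.
Primer 2 (20 nt, A=7 T=5 G=6 C=2): GC 8/20 = 40.0%, outside 47.0–60.9% ✗; length 20, outside 17–19 ✗; 3' end TA has 0 G/C, need ≥1 ✗; longest run = 3 ✓ — fails.
Primer 3 (19 nt, A=4 T=5 G=6 C=4): GC 10/19 = 52.6% ✓; length 19 ✓; 3' end GA has 1 G/C ✓; longest run = 2 ✓ — passes.
Primer 4 (19 nt, A=5 T=6 G=4 C=4): GC 8/19 = 42.1%, outside 47.0–60.9% ✗; length 19 ✓; 3' end AC has 1 G/C ✓; longest run = 1 ✓ — fails.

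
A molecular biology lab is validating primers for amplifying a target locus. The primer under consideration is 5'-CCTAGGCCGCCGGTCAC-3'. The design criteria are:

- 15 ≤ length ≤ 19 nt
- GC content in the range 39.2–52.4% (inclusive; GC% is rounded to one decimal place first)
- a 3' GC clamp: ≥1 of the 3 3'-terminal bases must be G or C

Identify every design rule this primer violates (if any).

Base counts: A=2, T=2, G=5, C=8 (length 17).
length: length 17 ✓
GC content: GC 13/17 = 76.5%, outside 39.2–52.4% ✗
GC clamp: 3' end CAC has 2 G/C ✓

Fails: GC content.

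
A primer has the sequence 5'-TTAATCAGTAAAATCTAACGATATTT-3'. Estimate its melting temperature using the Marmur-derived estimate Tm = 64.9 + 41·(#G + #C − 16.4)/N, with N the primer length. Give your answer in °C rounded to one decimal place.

Base counts: A=11, T=10, G=2, C=3; G+C = 5, N = 26.
Tm = 64.9 + 41·(5 − 16.4)/26 = 64.9 + -467.40/26 = 46.9°C.

46.9°C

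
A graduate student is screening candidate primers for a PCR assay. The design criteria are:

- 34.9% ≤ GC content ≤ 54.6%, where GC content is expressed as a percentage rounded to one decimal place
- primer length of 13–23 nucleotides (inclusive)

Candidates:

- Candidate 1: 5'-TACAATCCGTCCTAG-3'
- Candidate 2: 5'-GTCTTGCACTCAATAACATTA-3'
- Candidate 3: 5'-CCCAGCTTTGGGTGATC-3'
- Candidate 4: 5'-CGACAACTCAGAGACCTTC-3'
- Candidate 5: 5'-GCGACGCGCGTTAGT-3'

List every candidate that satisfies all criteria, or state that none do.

Candidate 1 (15 nt, A=4 T=4 G=2 C=5): GC 7/15 = 46.7% ✓; length 15 ✓ — passes.
Candidate 2 (21 nt, A=7 T=7 G=2 C=5): GC 7/21 = 33.3%, outside 34.9–54.6% ✗; length 21 ✓ — fails.
Candidate 3 (17 nt, A=2 T=5 G=5 C=5): GC 10/17 = 58.8%, outside 34.9–54.6% ✗; length 17 ✓ — fails.
Candidate 4 (19 nt, A=6 T=3 G=3 C=7): GC 10/19 = 52.6% ✓; length 19 ✓ — passes.
Candidate 5 (15 nt, A=2 T=3 G=6 C=4): GC 10/15 = 66.7%, outside 34.9–54.6% ✗; length 15 ✓ — fails.

Candidate 1 and Candidate 4.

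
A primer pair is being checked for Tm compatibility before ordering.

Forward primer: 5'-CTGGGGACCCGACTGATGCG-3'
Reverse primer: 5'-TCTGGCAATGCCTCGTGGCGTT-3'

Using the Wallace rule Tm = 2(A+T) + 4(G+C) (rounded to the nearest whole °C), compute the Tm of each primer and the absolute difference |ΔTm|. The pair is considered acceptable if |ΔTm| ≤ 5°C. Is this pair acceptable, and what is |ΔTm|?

|ΔTm| = 2°C; the pair is acceptable.

Forward: A=3 T=3 G=8 C=6 → Tm = 2·6 + 4·14 = 68°C.
Reverse: A=2 T=7 G=7 C=6 → Tm = 2·9 + 4·13 = 70°C.
|ΔTm| = |68 − 70| = 2°C, ≤ 5°C.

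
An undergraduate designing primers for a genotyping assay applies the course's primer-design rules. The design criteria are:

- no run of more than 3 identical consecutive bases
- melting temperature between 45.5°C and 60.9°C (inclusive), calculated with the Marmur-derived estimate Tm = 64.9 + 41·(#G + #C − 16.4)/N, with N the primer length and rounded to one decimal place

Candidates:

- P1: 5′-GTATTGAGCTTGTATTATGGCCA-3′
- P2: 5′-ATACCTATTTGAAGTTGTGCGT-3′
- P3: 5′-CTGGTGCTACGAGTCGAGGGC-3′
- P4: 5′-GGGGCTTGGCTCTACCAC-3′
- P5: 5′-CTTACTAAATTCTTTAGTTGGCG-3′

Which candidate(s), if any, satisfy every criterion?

P1 (23 nt, A=5 T=9 G=6 C=3): longest run = 2 ✓; Tm = 64.9 + 41·(9 − 16.4)/23 = 51.7°C ✓ — passes.
P2 (22 nt, A=5 T=9 G=5 C=3): longest run = 3 ✓; Tm = 64.9 + 41·(8 − 16.4)/22 = 49.2°C ✓ — passes.
P3 (21 nt, A=3 T=4 G=9 C=5): longest run = 3 ✓; Tm = 64.9 + 41·(14 − 16.4)/21 = 60.2°C ✓ — passes.
P4 (18 nt, A=2 T=4 G=6 C=6): longest run = 4, exceeds 3 ✗; Tm = 64.9 + 41·(12 − 16.4)/18 = 54.9°C ✓ — fails.
P5 (23 nt, A=5 T=10 G=4 C=4): longest run = 3 ✓; Tm = 64.9 + 41·(8 − 16.4)/23 = 49.9°C ✓ — passes.

P1, P2, P3 and P5.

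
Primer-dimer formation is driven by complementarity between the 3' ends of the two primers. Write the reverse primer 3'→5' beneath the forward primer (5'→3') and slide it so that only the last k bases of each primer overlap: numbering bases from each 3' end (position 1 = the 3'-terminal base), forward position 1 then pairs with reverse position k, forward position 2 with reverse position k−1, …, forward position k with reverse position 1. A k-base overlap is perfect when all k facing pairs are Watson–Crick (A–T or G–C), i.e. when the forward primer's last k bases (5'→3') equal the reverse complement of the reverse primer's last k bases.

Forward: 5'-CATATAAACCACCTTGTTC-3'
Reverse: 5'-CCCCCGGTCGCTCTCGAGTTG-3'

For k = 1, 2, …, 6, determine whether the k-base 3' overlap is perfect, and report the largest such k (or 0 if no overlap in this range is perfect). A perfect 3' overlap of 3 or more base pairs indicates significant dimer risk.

Last 6 bases (5'→3') — forward …TTGTTC, reverse …GAGTTG.
Reverse complement of the reverse primer's last 6 bases: CAACTC; its first k bases are the reverse complement of the reverse primer's last k bases, so a perfect k-base overlap needs the forward primer's last k bases to equal them.
Comparing (forward last k vs required): k=1: C vs C ✓; k=2: TC vs CA ✗; k=3: TTC vs CAA ✗; k=4: GTTC vs CAAC ✗; k=5: TGTTC vs CAACT ✗; k=6: TTGTTC vs CAACTC ✗.
Only k = 1 is perfect, so the longest perfect 3' overlap is 1.

Longest perfect overlap: 1 complementary base pair; below the dimer-risk threshold (threshold 3).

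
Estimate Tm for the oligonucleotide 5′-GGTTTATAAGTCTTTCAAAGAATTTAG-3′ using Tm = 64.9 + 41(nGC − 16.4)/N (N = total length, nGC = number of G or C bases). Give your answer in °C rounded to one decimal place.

Base counts: A=9, T=11, G=5, C=2; G+C = 7, N = 27.
Tm = 64.9 + 41·(7 − 16.4)/27 = 64.9 + -385.40/27 = 50.6°C.

50.6°C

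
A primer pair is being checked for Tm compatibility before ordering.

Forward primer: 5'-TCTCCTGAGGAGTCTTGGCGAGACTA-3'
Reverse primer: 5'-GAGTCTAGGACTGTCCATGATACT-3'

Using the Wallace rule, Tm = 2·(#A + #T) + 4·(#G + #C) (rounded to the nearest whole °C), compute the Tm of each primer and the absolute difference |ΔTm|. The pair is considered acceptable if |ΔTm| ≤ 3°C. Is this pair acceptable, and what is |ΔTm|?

Forward: A=5 T=7 G=8 C=6 → Tm = 2·12 + 4·14 = 80°C.
Reverse: A=6 T=7 G=6 C=5 → Tm = 2·13 + 4·11 = 70°C.
|ΔTm| = |80 − 70| = 10°C, > 3°C.

|ΔTm| = 10°C; the pair is not acceptable.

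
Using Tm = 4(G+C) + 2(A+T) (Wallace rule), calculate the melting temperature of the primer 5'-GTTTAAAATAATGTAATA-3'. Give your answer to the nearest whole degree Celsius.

40°C

Base counts: A=9, T=7, G=2, C=0 (length 18).
Tm = 2·(9+7) + 4·(2+0) = 2·16 + 4·2 = 32 + 8 = 40°C.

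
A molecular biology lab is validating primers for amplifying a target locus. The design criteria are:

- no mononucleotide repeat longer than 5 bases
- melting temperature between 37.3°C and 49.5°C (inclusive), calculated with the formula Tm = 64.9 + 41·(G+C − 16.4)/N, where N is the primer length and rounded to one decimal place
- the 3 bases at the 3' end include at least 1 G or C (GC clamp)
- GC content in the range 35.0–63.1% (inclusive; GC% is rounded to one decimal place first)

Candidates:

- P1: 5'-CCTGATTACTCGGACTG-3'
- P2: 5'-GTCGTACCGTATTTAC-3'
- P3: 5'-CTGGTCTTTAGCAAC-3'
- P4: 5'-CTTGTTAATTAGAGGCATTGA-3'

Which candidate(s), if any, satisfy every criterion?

P1 (17 nt, A=3 T=5 G=4 C=5): longest run = 2 ✓; Tm = 64.9 + 41·(9 − 16.4)/17 = 47.1°C ✓; 3' end CTG has 2 G/C ✓; GC 9/17 = 52.9% ✓ — passes.
P2 (16 nt, A=3 T=6 G=3 C=4): longest run = 3 ✓; Tm = 64.9 + 41·(7 − 16.4)/16 = 40.8°C ✓; 3' end TAC has 1 G/C ✓; GC 7/16 = 43.8% ✓ — passes.
P3 (15 nt, A=3 T=5 G=3 C=4): longest run = 3 ✓; Tm = 64.9 + 41·(7 − 16.4)/15 = 39.2°C ✓; 3' end AAC has 1 G/C ✓; GC 7/15 = 46.7% ✓ — passes.
P4 (21 nt, A=6 T=8 G=5 C=2): longest run = 2 ✓; Tm = 64.9 + 41·(7 − 16.4)/21 = 46.5°C ✓; 3' end TGA has 1 G/C ✓; GC 7/21 = 33.3%, outside 35.0–63.1% ✗ — fails.

P1, P2 and P3.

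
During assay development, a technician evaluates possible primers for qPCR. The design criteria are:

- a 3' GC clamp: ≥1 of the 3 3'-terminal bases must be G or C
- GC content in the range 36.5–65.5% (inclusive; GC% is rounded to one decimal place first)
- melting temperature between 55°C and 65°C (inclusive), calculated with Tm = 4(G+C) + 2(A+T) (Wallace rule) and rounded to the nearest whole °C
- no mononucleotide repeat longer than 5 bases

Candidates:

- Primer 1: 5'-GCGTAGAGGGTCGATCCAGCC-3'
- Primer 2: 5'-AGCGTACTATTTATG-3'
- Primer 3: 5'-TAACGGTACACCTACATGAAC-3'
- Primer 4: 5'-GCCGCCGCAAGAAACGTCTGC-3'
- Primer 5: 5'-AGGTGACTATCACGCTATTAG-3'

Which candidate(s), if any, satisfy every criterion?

Primer 3 and Primer 5.

Primer 1 (21 nt, A=4 T=3 G=8 C=6): 3' end GCC has 3 G/C ✓; GC 14/21 = 66.7%, outside 36.5–65.5% ✗; Tm = 2·7 + 4·14 = 70°C, outside 55–65°C ✗; longest run = 3 ✓ — fails.
Primer 2 (15 nt, A=4 T=6 G=3 C=2): 3' end ATG has 1 G/C ✓; GC 5/15 = 33.3%, outside 36.5–65.5% ✗; Tm = 2·10 + 4·5 = 40°C, outside 55–65°C ✗; longest run = 3 ✓ — fails.
Primer 3 (21 nt, A=8 T=4 G=3 C=6): 3' end AAC has 1 G/C ✓; GC 9/21 = 42.9% ✓; Tm = 2·12 + 4·9 = 60°C ✓; longest run = 2 ✓ — passes.
Primer 4 (21 nt, A=5 T=2 G=6 C=8): 3' end TGC has 2 G/C ✓; GC 14/21 = 66.7%, outside 36.5–65.5% ✗; Tm = 2·7 + 4·14 = 70°C, outside 55–65°C ✗; longest run = 3 ✓ — fails.
Primer 5 (21 nt, A=6 T=6 G=5 C=4): 3' end TAG has 1 G/C ✓; GC 9/21 = 42.9% ✓; Tm = 2·12 + 4·9 = 60°C ✓; longest run = 2 ✓ — passes.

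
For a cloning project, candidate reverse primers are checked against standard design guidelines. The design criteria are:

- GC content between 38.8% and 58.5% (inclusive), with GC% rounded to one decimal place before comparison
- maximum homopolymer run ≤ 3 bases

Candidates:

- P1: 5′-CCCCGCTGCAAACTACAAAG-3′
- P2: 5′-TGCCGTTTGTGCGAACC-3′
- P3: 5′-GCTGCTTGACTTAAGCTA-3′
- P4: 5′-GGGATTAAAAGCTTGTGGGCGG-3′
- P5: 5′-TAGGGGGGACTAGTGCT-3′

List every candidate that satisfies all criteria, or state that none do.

P1 (20 nt, A=7 T=2 G=3 C=8): GC 11/20 = 55.0% ✓; longest run = 4, exceeds 3 ✗ — fails.
P2 (17 nt, A=2 T=5 G=5 C=5): GC 10/17 = 58.8%, outside 38.8–58.5% ✗; longest run = 3 ✓ — fails.
P3 (18 nt, A=4 T=6 G=4 C=4): GC 8/18 = 44.4% ✓; longest run = 2 ✓ — passes.
P4 (22 nt, A=5 T=5 G=10 C=2): GC 12/22 = 54.5% ✓; longest run = 4, exceeds 3 ✗ — fails.
P5 (17 nt, A=3 T=4 G=8 C=2): GC 10/17 = 58.8%, outside 38.8–58.5% ✗; longest run = 6, exceeds 3 ✗ — fails.

P3 only.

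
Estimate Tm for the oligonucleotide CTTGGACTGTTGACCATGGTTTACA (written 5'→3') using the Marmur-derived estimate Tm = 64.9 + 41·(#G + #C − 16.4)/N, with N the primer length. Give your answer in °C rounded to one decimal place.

Base counts: A=5, T=9, G=6, C=5; G+C = 11, N = 25.
Tm = 64.9 + 41·(11 − 16.4)/25 = 64.9 + -221.40/25 = 56.0°C.

56.0°C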